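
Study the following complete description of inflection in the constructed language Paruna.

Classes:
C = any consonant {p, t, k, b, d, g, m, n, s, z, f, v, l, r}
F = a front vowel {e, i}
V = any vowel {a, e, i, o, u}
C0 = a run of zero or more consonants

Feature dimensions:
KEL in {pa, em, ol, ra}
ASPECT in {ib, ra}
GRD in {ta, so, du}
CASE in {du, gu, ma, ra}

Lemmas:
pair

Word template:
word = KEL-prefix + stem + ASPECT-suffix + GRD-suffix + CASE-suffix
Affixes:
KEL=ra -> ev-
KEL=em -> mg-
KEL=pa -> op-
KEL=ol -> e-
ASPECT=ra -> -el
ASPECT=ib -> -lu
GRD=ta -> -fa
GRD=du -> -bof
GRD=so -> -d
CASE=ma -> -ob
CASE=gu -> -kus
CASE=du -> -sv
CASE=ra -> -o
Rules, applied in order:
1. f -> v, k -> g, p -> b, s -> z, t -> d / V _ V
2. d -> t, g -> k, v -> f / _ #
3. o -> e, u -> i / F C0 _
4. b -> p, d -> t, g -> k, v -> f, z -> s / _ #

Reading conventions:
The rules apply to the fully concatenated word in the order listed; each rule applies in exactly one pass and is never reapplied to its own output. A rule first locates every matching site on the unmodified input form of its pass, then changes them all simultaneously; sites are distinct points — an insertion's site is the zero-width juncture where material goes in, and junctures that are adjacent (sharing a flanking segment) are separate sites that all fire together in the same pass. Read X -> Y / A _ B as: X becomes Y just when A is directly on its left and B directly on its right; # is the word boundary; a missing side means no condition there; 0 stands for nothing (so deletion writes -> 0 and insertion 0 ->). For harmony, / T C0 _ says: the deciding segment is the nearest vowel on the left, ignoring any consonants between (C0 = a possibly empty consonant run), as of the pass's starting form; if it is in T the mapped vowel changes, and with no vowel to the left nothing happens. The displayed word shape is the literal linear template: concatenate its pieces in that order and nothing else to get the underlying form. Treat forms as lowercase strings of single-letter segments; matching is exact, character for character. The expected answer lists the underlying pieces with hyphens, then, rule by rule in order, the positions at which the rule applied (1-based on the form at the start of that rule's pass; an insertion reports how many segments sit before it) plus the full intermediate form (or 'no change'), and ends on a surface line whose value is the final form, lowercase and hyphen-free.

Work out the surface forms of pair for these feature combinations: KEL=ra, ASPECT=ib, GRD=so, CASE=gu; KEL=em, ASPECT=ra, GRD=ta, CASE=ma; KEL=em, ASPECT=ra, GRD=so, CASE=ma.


cell KEL=ra, ASPECT=ib, GRD=so, CASE=gu:
underlying: ev-pair-lu-d-kus
1. f -> v, k -> g, p -> b, s -> z, t -> d / V _ V: no change
2. d -> t, g -> k, v -> f / _ #: no change
3. o -> e, u -> i / F C0 _: fires at position(s) 8: evpairlidkus
4. b -> p, d -> t, g -> k, v -> f, z -> s / _ #: no change
surface: evpairlidkus

cell KEL=em, ASPECT=ra, GRD=ta, CASE=ma:
underlying: mg-pair-el-fa-ob
1. f -> v, k -> g, p -> b, s -> z, t -> d / V _ V: no change
2. d -> t, g -> k, v -> f / _ #: no change
3. o -> e, u -> i / F C0 _: no change
4. b -> p, d -> t, g -> k, v -> f, z -> s / _ #: fires at position(s) 12: mgpairelfaop
surface: mgpairelfaop

cell KEL=em, ASPECT=ra, GRD=so, CASE=ma:
underlying: mg-pair-el-d-ob
1. f -> v, k -> g, p -> b, s -> z, t -> d / V _ V: no change
2. d -> t, g -> k, v -> f / _ #: no change
3. o -> e, u -> i / F C0 _: fires at position(s) 10: mgpaireldeb
4. b -> p, d -> t, g -> k, v -> f, z -> s / _ #: fires at position(s) 11: mgpaireldep
surface: mgpaireldep


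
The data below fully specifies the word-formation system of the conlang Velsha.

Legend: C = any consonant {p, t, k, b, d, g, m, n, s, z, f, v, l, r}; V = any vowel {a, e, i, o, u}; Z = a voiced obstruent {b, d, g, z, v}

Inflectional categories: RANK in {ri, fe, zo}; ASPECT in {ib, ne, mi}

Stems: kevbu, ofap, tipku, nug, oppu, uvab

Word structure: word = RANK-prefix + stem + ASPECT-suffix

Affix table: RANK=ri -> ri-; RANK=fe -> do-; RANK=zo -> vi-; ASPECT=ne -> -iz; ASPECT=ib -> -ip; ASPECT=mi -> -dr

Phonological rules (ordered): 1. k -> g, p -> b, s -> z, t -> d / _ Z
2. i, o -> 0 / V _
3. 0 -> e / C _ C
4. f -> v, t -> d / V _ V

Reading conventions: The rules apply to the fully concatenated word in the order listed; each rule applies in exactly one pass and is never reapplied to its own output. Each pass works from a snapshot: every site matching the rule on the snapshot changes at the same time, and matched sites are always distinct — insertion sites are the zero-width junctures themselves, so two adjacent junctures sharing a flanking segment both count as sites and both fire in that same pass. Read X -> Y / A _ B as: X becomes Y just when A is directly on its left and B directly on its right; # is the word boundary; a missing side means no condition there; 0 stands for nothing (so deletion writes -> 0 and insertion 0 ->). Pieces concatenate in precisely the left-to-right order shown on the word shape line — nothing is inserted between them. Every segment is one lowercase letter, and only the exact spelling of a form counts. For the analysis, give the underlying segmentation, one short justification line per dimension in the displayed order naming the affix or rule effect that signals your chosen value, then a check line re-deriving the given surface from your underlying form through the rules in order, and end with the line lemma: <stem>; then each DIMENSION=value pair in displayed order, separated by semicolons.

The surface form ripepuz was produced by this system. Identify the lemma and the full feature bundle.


underlying: ri-oppu-iz
RANK=ri - signalled by the affix ri-
ASPECT=ne - signalled by the affix -iz
check: rioppuiz -> rioppuiz -> rippuz -> ripepuz -> ripepuz
lemma: oppu; RANK=ri; ASPECT=ne


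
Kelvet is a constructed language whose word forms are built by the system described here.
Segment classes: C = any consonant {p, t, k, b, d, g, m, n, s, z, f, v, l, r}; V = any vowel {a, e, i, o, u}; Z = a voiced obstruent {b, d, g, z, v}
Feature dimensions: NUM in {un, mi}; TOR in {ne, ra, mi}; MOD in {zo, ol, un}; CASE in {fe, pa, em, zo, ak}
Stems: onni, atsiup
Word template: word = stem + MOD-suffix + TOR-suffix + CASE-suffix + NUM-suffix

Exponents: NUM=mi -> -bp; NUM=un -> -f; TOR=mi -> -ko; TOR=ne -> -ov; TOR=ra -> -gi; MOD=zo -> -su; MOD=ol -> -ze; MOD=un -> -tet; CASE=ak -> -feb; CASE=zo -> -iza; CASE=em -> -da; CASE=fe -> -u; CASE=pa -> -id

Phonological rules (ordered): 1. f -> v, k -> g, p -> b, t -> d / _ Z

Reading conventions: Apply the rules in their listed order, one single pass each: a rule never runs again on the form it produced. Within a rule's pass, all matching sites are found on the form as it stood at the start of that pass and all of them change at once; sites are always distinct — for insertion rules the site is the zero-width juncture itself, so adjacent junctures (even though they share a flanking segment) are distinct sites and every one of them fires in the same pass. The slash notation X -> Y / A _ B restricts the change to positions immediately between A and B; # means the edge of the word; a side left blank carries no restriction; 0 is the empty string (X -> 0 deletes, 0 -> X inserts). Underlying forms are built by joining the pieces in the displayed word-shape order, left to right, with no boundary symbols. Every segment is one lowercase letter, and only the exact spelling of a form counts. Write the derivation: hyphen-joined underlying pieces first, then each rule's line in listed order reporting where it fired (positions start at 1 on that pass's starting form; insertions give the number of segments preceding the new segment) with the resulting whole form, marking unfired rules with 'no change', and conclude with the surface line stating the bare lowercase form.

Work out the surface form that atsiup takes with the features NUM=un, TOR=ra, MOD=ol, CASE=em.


underlying: atsiup-ze-gi-da-f
1. f -> v, k -> g, p -> b, t -> d / _ Z: fires at position(s) 6: atsiubzegidaf
surface: atsiubzegidaf


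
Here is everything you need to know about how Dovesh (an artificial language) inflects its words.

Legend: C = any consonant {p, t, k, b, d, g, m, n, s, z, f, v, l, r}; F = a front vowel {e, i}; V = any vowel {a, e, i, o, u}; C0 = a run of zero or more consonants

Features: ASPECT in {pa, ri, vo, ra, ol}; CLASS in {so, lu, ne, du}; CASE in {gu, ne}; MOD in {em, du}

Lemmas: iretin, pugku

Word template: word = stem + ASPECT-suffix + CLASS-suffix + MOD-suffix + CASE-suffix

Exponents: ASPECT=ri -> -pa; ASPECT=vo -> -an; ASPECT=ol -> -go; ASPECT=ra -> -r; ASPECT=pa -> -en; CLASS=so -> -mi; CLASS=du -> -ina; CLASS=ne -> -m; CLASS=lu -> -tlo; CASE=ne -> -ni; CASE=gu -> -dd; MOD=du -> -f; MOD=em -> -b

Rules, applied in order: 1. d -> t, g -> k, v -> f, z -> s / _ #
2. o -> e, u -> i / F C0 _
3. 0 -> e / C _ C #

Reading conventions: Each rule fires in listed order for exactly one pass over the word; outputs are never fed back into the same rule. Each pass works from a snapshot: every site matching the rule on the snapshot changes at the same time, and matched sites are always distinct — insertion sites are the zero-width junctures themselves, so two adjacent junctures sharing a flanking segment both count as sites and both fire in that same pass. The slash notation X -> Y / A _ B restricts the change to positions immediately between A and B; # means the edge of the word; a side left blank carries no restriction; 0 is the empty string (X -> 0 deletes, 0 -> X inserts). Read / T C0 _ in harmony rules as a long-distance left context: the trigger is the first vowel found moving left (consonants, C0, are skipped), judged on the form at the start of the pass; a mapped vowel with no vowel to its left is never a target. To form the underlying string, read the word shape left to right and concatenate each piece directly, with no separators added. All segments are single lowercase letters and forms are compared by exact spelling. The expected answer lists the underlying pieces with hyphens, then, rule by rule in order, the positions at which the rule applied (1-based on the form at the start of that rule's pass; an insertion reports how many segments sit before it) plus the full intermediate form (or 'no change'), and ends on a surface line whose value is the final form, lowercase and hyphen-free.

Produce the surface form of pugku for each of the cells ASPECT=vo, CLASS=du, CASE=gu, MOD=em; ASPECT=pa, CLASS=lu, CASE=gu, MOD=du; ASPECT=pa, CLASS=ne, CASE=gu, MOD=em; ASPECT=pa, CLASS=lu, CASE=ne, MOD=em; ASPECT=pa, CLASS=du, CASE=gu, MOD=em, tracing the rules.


cell ASPECT=vo, CLASS=du, CASE=gu, MOD=em:
underlying: pugku-an-ina-b-dd
1. d -> t, g -> k, v -> f, z -> s / _ #: fires at position(s) 13: pugkuaninabdt
2. o -> e, u -> i / F C0 _: no change
3. 0 -> e / C _ C #: inserts after position(s) 12: pugkuaninabdet
surface: pugkuaninabdet

cell ASPECT=pa, CLASS=lu, CASE=gu, MOD=du:
underlying: pugku-en-tlo-f-dd
1. d -> t, g -> k, v -> f, z -> s / _ #: fires at position(s) 13: pugkuentlofdt
2. o -> e, u -> i / F C0 _: fires at position(s) 10: pugkuentlefdt
3. 0 -> e / C _ C #: inserts after position(s) 12: pugkuentlefdet
surface: pugkuentlefdet

cell ASPECT=pa, CLASS=ne, CASE=gu, MOD=em:
underlying: pugku-en-m-b-dd
1. d -> t, g -> k, v -> f, z -> s / _ #: fires at position(s) 11: pugkuenmbdt
2. o -> e, u -> i / F C0 _: no change
3. 0 -> e / C _ C #: inserts after position(s) 10: pugkuenmbdet
surface: pugkuenmbdet

cell ASPECT=pa, CLASS=lu, CASE=ne, MOD=em:
underlying: pugku-en-tlo-b-ni
1. d -> t, g -> k, v -> f, z -> s / _ #: no change
2. o -> e, u -> i / F C0 _: fires at position(s) 10: pugkuentlebni
3. 0 -> e / C _ C #: no change
surface: pugkuentlebni

cell ASPECT=pa, CLASS=du, CASE=gu, MOD=em:
underlying: pugku-en-ina-b-dd
1. d -> t, g -> k, v -> f, z -> s / _ #: fires at position(s) 13: pugkueninabdt
2. o -> e, u -> i / F C0 _: no change
3. 0 -> e / C _ C #: inserts after position(s) 12: pugkueninabdet
surface: pugkueninabdet


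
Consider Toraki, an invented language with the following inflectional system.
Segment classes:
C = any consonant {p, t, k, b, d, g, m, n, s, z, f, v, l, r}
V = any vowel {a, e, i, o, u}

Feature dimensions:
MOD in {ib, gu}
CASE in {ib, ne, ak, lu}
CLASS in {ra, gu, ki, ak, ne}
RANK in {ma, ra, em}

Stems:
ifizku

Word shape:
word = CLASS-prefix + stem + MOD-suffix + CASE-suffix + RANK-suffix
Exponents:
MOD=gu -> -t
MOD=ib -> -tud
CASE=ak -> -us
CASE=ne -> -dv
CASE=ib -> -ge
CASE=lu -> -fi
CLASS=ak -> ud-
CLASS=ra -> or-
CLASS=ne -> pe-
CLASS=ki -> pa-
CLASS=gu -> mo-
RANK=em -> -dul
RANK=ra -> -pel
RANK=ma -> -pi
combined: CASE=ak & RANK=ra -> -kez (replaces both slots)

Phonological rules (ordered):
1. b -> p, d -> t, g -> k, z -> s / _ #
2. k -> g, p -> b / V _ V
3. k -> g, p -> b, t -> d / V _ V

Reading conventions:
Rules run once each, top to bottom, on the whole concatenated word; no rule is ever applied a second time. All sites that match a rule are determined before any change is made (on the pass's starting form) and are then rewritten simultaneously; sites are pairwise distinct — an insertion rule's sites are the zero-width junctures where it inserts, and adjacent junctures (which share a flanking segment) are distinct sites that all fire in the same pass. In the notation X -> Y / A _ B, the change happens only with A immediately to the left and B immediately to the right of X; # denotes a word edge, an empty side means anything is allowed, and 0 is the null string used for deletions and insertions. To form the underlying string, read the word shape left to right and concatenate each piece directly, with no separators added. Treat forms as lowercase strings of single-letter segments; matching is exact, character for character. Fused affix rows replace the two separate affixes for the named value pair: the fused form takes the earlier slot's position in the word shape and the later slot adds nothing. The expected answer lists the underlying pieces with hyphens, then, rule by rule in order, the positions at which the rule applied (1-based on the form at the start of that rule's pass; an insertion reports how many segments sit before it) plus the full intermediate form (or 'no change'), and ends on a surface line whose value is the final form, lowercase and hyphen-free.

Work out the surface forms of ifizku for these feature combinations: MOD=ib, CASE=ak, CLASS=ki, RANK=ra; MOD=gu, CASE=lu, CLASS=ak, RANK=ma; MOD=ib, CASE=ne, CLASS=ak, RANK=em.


cell MOD=ib, CASE=ak, CLASS=ki, RANK=ra:
underlying: pa-ifizku-tud-kez
1. b -> p, d -> t, g -> k, z -> s / _ #: fires at position(s) 14: paifizkutudkes
2. k -> g, p -> b / V _ V: no change
3. k -> g, p -> b, t -> d / V _ V: fires at position(s) 9: paifizkududkes
surface: paifizkududkes

cell MOD=gu, CASE=lu, CLASS=ak, RANK=ma:
underlying: ud-ifizku-t-fi-pi
1. b -> p, d -> t, g -> k, z -> s / _ #: no change
2. k -> g, p -> b / V _ V: fires at position(s) 12: udifizkutfibi
3. k -> g, p -> b, t -> d / V _ V: no change
surface: udifizkutfibi

cell MOD=ib, CASE=ne, CLASS=ak, RANK=em:
underlying: ud-ifizku-tud-dv-dul
1. b -> p, d -> t, g -> k, z -> s / _ #: no change
2. k -> g, p -> b / V _ V: no change
3. k -> g, p -> b, t -> d / V _ V: fires at position(s) 9: udifizkududdvdul
surface: udifizkududdvdul


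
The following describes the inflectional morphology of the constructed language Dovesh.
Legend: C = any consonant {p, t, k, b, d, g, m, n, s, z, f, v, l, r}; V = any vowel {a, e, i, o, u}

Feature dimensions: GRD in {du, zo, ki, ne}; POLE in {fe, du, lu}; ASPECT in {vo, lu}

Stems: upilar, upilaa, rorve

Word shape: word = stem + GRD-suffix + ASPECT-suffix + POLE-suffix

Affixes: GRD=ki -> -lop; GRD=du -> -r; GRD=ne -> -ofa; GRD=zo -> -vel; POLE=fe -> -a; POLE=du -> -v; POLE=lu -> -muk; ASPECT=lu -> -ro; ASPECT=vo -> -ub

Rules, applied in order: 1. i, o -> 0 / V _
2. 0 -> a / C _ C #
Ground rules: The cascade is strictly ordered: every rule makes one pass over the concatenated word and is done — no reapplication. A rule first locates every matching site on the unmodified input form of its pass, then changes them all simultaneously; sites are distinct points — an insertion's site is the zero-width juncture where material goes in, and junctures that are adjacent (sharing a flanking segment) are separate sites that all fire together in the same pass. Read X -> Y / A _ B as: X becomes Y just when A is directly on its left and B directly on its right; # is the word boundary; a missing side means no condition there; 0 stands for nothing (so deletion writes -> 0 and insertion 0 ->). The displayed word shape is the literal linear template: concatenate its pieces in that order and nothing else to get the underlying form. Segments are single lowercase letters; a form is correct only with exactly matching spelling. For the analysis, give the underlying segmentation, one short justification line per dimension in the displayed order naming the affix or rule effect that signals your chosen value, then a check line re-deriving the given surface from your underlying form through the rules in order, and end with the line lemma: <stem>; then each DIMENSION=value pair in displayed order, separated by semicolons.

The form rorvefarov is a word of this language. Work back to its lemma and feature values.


underlying: rorve-ofa-ro-v
GRD=ne - signalled by the affix -ofa
POLE=du - signalled by the affix -v
ASPECT=lu - signalled by the affix -ro
check: rorveofarov -> rorvefarov -> rorvefarov
lemma: rorve; GRD=ne; POLE=du; ASPECT=lu


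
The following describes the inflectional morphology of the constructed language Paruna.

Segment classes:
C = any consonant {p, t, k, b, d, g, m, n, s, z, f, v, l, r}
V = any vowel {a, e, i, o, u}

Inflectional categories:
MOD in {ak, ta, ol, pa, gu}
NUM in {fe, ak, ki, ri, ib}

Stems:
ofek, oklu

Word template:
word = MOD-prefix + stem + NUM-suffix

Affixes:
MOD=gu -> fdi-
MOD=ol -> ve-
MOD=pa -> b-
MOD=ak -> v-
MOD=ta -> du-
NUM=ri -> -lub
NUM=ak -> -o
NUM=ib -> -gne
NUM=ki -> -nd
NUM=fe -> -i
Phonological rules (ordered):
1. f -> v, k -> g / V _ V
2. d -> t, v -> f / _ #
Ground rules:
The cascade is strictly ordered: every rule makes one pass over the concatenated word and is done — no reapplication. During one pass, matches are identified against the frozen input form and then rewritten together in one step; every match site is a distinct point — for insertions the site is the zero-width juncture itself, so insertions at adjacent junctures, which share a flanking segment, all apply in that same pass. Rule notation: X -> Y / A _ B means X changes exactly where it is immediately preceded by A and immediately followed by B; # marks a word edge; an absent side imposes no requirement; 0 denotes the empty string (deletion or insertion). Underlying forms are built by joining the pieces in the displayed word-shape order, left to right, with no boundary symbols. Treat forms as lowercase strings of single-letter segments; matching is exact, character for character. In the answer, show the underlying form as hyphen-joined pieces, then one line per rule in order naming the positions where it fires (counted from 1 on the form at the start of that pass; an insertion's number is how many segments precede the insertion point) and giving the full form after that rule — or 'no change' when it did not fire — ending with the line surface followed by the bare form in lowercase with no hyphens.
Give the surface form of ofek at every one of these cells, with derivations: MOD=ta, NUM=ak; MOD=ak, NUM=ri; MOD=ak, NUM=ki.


cell MOD=ta, NUM=ak:
underlying: du-ofek-o
1. f -> v, k -> g / V _ V: fires at position(s) 4, 6: duovego
2. d -> t, v -> f / _ #: no change
surface: duovego

cell MOD=ak, NUM=ri:
underlying: v-ofek-lub
1. f -> v, k -> g / V _ V: fires at position(s) 3: voveklub
2. d -> t, v -> f / _ #: no change
surface: voveklub

cell MOD=ak, NUM=ki:
underlying: v-ofek-nd
1. f -> v, k -> g / V _ V: fires at position(s) 3: voveknd
2. d -> t, v -> f / _ #: fires at position(s) 7: voveknt
surface: voveknt


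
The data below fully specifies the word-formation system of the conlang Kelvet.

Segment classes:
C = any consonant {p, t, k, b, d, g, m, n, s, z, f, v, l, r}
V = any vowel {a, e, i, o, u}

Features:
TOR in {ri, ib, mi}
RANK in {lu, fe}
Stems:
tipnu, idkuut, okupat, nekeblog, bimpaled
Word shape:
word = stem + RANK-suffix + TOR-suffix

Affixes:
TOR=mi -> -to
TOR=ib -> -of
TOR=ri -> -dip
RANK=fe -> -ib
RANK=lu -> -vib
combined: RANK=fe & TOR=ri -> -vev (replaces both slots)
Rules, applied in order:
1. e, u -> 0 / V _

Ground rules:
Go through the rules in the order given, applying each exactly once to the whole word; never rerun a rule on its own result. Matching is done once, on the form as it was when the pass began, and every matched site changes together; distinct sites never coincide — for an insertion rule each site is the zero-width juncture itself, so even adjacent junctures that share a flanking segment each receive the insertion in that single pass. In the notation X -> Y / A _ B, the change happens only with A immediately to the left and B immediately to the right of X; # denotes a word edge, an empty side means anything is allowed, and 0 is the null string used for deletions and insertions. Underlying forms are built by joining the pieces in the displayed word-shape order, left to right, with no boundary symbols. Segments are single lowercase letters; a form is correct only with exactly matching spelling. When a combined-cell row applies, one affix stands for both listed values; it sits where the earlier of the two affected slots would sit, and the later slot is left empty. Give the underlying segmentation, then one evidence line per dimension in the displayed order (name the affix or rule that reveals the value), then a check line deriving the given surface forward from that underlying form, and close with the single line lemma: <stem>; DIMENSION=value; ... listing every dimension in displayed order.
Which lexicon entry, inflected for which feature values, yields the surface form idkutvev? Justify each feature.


underlying: idkuut-vev
TOR=ri - signalled by the combined affix row
RANK=fe - signalled by the combined affix row
check: idkuutvev -> idkutvev
lemma: idkuut; TOR=ri; RANK=fe


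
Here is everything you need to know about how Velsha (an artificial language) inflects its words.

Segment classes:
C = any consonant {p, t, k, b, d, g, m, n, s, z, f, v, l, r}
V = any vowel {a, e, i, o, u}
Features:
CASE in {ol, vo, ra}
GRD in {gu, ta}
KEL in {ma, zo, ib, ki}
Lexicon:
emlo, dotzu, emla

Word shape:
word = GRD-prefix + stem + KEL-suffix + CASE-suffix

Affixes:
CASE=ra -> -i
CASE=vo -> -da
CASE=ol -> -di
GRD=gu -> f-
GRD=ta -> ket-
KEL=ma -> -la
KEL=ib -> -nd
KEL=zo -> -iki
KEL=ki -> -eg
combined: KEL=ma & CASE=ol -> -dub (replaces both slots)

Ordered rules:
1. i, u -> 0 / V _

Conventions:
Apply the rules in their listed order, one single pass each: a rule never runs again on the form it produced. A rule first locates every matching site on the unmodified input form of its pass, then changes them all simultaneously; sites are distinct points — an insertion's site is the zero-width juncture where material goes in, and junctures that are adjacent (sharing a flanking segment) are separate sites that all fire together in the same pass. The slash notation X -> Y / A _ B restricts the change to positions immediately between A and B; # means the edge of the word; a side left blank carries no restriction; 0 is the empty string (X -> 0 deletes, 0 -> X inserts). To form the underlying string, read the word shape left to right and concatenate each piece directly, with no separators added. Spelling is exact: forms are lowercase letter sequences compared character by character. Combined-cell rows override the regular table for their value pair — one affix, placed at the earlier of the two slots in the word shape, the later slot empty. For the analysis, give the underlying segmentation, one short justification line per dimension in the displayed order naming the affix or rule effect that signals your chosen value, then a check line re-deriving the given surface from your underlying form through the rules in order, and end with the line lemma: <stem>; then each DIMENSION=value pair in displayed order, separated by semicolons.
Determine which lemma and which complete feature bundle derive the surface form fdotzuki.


underlying: f-dotzu-iki-i
CASE=ra - signalled by the affix -i
GRD=gu - signalled by the affix f-
KEL=zo - signalled by the affix -iki
check: fdotzuikii -> fdotzuki
lemma: dotzu; CASE=ra; GRD=gu; KEL=zo


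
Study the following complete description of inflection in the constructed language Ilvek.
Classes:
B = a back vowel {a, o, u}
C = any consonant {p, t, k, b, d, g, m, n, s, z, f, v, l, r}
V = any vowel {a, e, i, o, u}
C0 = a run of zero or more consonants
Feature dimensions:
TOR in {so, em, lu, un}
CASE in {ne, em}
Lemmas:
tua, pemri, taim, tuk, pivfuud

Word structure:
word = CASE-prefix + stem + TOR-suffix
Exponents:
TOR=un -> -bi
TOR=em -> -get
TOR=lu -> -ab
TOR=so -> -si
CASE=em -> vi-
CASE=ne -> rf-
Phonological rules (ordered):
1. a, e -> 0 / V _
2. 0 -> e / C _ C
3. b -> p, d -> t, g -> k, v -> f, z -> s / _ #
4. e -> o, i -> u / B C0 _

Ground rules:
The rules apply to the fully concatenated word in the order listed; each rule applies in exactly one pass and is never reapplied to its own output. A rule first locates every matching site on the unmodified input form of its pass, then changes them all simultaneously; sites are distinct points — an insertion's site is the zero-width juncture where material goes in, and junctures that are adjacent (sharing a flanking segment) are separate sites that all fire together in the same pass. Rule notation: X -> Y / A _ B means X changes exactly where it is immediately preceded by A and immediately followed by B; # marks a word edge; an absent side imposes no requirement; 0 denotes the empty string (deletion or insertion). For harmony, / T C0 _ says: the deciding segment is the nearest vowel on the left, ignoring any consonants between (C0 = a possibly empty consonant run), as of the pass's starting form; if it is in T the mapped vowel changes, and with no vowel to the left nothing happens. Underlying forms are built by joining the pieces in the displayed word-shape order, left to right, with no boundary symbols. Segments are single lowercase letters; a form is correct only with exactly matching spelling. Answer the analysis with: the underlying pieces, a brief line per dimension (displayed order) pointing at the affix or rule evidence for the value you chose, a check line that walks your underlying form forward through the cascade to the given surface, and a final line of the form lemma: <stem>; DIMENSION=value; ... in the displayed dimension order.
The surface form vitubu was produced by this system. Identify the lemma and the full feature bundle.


underlying: vi-tua-bi
TOR=un - signalled by the affix -bi
CASE=em - signalled by the affix vi-
check: vituabi -> vitubi -> vitubi -> vitubi -> vitubu
lemma: tua; TOR=un; CASE=em


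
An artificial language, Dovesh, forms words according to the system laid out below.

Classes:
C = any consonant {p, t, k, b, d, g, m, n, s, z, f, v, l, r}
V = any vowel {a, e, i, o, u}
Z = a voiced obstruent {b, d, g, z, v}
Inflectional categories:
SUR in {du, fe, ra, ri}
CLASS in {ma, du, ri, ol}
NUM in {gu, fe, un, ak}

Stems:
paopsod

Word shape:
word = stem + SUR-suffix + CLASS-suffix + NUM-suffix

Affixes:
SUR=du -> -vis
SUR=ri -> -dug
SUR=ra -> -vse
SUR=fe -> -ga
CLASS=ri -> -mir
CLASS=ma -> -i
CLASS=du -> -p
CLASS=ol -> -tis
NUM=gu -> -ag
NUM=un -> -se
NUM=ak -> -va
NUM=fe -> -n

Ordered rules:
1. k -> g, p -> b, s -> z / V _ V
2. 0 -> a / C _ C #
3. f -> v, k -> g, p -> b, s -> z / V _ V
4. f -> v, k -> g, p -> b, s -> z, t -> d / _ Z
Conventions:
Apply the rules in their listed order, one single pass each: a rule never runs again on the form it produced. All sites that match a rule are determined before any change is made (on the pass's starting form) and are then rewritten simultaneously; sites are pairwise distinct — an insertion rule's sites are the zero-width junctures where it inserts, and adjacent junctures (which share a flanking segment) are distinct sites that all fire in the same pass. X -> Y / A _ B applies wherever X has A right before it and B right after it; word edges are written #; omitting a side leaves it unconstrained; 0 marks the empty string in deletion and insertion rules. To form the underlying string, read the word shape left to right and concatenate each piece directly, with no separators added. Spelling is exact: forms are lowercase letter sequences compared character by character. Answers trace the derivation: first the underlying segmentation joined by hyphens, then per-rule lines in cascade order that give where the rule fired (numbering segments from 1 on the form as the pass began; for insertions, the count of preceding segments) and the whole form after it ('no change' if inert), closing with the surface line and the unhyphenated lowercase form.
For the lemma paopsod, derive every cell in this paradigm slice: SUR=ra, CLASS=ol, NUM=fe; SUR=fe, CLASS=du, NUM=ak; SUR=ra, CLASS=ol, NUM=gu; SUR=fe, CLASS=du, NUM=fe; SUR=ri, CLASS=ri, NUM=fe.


cell SUR=ra, CLASS=ol, NUM=fe:
underlying: paopsod-vse-tis-n
1. k -> g, p -> b, s -> z / V _ V: no change
2. 0 -> a / C _ C #: inserts after position(s) 13: paopsodvsetisan
3. f -> v, k -> g, p -> b, s -> z / V _ V: fires at position(s) 13: paopsodvsetizan
4. f -> v, k -> g, p -> b, s -> z, t -> d / _ Z: no change
surface: paopsodvsetizan

cell SUR=fe, CLASS=du, NUM=ak:
underlying: paopsod-ga-p-va
1. k -> g, p -> b, s -> z / V _ V: no change
2. 0 -> a / C _ C #: no change
3. f -> v, k -> g, p -> b, s -> z / V _ V: no change
4. f -> v, k -> g, p -> b, s -> z, t -> d / _ Z: fires at position(s) 10: paopsodgabva
surface: paopsodgabva

cell SUR=ra, CLASS=ol, NUM=gu:
underlying: paopsod-vse-tis-ag
1. k -> g, p -> b, s -> z / V _ V: fires at position(s) 13: paopsodvsetizag
2. 0 -> a / C _ C #: no change
3. f -> v, k -> g, p -> b, s -> z / V _ V: no change
4. f -> v, k -> g, p -> b, s -> z, t -> d / _ Z: no change
surface: paopsodvsetizag

cell SUR=fe, CLASS=du, NUM=fe:
underlying: paopsod-ga-p-n
1. k -> g, p -> b, s -> z / V _ V: no change
2. 0 -> a / C _ C #: inserts after position(s) 10: paopsodgapan
3. f -> v, k -> g, p -> b, s -> z / V _ V: fires at position(s) 10: paopsodgaban
4. f -> v, k -> g, p -> b, s -> z, t -> d / _ Z: no change
surface: paopsodgaban

cell SUR=ri, CLASS=ri, NUM=fe:
underlying: paopsod-dug-mir-n
1. k -> g, p -> b, s -> z / V _ V: no change
2. 0 -> a / C _ C #: inserts after position(s) 13: paopsoddugmiran
3. f -> v, k -> g, p -> b, s -> z / V _ V: no change
4. f -> v, k -> g, p -> b, s -> z, t -> d / _ Z: no change
surface: paopsoddugmiran


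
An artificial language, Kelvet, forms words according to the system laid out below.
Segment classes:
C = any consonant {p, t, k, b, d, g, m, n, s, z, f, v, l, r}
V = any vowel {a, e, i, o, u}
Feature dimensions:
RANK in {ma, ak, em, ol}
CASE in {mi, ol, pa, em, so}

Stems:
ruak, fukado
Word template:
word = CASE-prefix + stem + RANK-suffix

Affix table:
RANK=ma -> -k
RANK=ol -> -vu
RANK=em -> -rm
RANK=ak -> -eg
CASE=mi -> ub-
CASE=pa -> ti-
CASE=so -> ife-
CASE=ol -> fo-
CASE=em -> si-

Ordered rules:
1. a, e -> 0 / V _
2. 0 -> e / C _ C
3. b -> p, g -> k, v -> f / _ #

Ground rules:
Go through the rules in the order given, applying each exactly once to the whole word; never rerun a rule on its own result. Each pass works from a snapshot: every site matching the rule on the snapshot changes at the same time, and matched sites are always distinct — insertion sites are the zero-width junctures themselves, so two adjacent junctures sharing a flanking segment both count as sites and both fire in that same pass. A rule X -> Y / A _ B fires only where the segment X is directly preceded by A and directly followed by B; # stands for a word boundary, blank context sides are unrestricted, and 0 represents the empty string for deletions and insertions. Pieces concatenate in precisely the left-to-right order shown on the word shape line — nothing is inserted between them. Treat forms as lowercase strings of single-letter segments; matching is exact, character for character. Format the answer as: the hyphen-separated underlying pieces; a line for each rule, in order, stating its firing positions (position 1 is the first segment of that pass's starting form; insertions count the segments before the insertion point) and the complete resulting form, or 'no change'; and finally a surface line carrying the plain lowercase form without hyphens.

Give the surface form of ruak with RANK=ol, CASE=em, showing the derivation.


underlying: si-ruak-vu
1. a, e -> 0 / V _: fires at position(s) 5: sirukvu
2. 0 -> e / C _ C: inserts after position(s) 5: sirukevu
3. b -> p, g -> k, v -> f / _ #: no change
surface: sirukevu


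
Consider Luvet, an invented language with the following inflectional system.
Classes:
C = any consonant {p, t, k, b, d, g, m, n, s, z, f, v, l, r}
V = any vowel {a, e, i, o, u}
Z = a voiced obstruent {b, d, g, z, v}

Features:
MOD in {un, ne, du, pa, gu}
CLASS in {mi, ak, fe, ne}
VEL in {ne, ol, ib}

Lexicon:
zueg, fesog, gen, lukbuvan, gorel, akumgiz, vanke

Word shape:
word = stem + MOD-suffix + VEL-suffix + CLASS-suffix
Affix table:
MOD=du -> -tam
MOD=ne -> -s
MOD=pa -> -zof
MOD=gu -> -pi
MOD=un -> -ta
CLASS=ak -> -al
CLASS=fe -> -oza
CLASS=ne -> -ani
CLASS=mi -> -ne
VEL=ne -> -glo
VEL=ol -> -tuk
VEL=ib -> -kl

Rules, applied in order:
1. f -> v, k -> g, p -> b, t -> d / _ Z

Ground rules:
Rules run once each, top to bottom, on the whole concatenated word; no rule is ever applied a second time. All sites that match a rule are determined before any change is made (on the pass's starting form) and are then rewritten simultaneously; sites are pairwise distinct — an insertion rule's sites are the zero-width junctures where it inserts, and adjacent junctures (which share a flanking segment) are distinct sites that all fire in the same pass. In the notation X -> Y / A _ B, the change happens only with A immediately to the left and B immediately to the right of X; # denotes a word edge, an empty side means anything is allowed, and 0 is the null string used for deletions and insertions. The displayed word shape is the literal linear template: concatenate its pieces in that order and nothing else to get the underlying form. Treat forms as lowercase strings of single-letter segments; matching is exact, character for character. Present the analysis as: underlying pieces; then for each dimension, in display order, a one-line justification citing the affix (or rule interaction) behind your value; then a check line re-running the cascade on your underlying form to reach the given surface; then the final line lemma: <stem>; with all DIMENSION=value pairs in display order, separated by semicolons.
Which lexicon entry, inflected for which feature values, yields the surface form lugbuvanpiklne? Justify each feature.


underlying: lukbuvan-pi-kl-ne
MOD=gu - signalled by the affix -pi
CLASS=mi - signalled by the affix -ne
VEL=ib - signalled by the affix -kl
check: lukbuvanpiklne -> lugbuvanpiklne
lemma: lukbuvan; MOD=gu; CLASS=mi; VEL=ib


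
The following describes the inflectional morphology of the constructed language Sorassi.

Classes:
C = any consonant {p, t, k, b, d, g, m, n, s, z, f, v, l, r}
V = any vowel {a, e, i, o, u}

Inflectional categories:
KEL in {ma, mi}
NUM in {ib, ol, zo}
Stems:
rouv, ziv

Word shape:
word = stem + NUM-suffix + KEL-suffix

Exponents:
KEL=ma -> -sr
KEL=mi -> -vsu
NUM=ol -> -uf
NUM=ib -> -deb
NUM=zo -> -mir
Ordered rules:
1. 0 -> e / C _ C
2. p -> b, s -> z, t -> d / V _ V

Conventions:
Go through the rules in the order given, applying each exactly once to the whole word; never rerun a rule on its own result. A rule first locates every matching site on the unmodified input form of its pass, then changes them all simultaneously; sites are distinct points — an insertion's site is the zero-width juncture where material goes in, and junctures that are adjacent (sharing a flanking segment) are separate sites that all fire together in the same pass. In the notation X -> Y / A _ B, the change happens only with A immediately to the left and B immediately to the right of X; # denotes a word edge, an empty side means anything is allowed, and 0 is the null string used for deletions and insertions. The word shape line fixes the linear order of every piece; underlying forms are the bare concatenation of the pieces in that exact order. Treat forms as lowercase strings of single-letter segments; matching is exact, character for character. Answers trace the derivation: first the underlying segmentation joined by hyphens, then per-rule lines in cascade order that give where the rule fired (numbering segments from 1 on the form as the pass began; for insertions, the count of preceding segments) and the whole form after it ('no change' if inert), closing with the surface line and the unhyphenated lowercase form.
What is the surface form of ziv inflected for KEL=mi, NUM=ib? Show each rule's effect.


underlying: ziv-deb-vsu
1. 0 -> e / C _ C: inserts after position(s) 3, 6, 7: zivedebevesu
2. p -> b, s -> z, t -> d / V _ V: fires at position(s) 11: zivedebevezu
surface: zivedebevezu


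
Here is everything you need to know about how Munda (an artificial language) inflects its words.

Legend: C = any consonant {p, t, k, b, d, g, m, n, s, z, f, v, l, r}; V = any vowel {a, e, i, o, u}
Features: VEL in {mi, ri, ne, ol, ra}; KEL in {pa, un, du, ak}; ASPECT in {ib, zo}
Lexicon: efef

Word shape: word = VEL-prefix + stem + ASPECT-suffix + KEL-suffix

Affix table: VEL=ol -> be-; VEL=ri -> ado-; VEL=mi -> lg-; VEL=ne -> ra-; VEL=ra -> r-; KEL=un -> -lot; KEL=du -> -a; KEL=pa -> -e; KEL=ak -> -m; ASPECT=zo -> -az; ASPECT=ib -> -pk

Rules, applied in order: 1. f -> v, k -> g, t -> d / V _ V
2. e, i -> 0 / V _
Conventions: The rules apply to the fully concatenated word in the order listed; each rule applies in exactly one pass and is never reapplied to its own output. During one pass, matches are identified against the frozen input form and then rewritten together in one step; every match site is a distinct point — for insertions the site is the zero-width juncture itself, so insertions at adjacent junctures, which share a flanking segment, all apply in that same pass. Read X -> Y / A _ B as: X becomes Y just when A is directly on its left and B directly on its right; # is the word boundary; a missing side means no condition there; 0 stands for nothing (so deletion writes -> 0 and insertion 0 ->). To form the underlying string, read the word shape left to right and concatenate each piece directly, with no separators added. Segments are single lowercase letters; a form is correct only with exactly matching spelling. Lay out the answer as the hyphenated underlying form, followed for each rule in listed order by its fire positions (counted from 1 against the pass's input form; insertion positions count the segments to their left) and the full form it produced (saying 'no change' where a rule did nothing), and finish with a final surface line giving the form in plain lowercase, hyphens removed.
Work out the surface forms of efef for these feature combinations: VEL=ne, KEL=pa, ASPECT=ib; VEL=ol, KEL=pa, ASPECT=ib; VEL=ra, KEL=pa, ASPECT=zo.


cell VEL=ne, KEL=pa, ASPECT=ib:
underlying: ra-efef-pk-e
1. f -> v, k -> g, t -> d / V _ V: fires at position(s) 4: raevefpke
2. e, i -> 0 / V _: fires at position(s) 3: ravefpke
surface: ravefpke

cell VEL=ol, KEL=pa, ASPECT=ib:
underlying: be-efef-pk-e
1. f -> v, k -> g, t -> d / V _ V: fires at position(s) 4: beevefpke
2. e, i -> 0 / V _: fires at position(s) 3: bevefpke
surface: bevefpke

cell VEL=ra, KEL=pa, ASPECT=zo:
underlying: r-efef-az-e
1. f -> v, k -> g, t -> d / V _ V: fires at position(s) 3, 5: revevaze
2. e, i -> 0 / V _: no change
surface: revevaze


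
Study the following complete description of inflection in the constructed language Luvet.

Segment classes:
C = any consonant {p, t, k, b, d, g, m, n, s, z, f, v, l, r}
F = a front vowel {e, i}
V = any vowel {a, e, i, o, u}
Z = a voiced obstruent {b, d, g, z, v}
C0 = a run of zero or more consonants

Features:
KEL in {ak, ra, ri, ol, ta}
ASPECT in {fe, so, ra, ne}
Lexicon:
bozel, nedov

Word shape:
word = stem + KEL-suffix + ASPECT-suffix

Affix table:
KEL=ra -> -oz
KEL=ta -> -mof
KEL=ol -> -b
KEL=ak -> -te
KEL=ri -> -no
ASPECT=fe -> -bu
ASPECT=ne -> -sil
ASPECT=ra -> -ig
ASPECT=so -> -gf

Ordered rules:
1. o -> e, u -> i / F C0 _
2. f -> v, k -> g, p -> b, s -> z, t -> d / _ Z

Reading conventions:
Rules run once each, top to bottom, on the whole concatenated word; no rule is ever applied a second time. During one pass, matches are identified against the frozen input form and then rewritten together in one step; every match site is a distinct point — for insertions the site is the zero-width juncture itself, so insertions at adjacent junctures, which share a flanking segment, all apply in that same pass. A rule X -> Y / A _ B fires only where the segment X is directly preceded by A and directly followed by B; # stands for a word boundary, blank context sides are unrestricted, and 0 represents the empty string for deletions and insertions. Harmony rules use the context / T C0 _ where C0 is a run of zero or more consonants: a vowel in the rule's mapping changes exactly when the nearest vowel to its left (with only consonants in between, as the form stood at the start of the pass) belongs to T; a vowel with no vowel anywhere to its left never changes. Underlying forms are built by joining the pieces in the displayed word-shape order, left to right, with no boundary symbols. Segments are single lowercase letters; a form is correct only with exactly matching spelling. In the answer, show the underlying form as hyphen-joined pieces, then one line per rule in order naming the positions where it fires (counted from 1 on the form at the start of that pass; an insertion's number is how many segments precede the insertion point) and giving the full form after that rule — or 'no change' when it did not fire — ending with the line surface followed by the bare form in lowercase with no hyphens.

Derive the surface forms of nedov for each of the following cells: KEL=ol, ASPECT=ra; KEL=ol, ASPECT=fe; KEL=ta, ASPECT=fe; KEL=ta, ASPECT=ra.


cell KEL=ol, ASPECT=ra:
underlying: nedov-b-ig
1. o -> e, u -> i / F C0 _: fires at position(s) 4: nedevbig
2. f -> v, k -> g, p -> b, s -> z, t -> d / _ Z: no change
surface: nedevbig

cell KEL=ol, ASPECT=fe:
underlying: nedov-b-bu
1. o -> e, u -> i / F C0 _: fires at position(s) 4: nedevbbu
2. f -> v, k -> g, p -> b, s -> z, t -> d / _ Z: no change
surface: nedevbbu

cell KEL=ta, ASPECT=fe:
underlying: nedov-mof-bu
1. o -> e, u -> i / F C0 _: fires at position(s) 4: nedevmofbu
2. f -> v, k -> g, p -> b, s -> z, t -> d / _ Z: fires at position(s) 8: nedevmovbu
surface: nedevmovbu

cell KEL=ta, ASPECT=ra:
underlying: nedov-mof-ig
1. o -> e, u -> i / F C0 _: fires at position(s) 4: nedevmofig
2. f -> v, k -> g, p -> b, s -> z, t -> d / _ Z: no change
surface: nedevmofig
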